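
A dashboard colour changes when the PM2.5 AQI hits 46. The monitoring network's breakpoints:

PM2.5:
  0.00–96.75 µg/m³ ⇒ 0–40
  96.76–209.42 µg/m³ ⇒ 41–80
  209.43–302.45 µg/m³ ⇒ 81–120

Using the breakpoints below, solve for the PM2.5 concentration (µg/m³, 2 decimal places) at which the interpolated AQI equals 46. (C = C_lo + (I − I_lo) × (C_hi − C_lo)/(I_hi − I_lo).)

AQI 46 lies in the 41–80 band, which corresponds to 96.76–209.42 µg/m³.
C = 96.76 + (46−41)×(209.42−96.76)/(80−41) = 96.76 + 5×112.66/39 ≈ 111.2036 µg/m³ → 111.20 µg/m³ to 2 dp.

111.20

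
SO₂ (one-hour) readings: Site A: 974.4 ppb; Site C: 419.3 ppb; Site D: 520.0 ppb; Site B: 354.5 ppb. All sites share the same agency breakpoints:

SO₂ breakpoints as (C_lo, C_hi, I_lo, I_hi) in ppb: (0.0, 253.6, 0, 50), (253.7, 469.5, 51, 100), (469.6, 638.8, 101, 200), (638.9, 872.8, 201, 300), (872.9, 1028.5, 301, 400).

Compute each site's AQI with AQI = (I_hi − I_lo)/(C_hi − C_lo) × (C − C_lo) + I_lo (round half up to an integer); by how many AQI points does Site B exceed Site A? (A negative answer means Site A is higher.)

Site A: 974.4 lies in 872.9–1028.5, so I_lo=301, I_hi=400, C_lo=872.9, C_hi=1028.5.
(400−301)/(1028.5−872.9) × (974.4−872.9) + 301 = 99/155.6 × 101.5 + 301 ≈ 365.58 → 366.
Site C: row 253.7–469.5 (AQI 51–100). (100−51)·(419.3−253.7)/(469.5−253.7) + 51 = 49·165.6/215.8 + 51 ≈ 88.60 → 89.
Site D: row 469.6–638.8 (AQI 101–200). (200−101)·(520.0−469.6)/(638.8−469.6) + 101 = 99·50.4/169.2 + 101 ≈ 130.49 → 130.
Site B 354.5: bracket 253.7–469.5 → index 51–100; slope 49/215.8, offset 100.8.
AQI = 51 + 49/215.8·100.8 ≈ 73.89 ⇒ 74.
AQIs: Site A=366, Site C=89, Site D=130, Site B=74. Site B (74) − Site A (366) = -292.

-292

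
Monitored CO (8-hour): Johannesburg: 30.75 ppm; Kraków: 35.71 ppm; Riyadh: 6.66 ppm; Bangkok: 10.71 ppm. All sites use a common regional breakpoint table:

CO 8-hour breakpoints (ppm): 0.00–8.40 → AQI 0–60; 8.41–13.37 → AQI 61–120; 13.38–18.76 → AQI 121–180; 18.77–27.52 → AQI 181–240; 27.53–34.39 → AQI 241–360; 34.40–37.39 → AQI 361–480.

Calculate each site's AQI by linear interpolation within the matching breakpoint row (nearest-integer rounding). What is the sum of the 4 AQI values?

846

Johannesburg: row 27.53–34.39 (AQI 241–360). (360−241)·(30.75−27.53)/(34.39−27.53) + 241 = 119·3.22/6.86 + 241 ≈ 296.86 → 297.
Kraków: 35.71 ∈ [34.40, 37.39] ↔ index [361, 480].
361 + (35.71−34.40)·(480−361)/(37.39−34.40) = 361 + 1.31·119/2.99 ≈ 413.14, so AQI = 413.
Riyadh: 6.66 lies in 0.00–8.40, so I_lo=0, I_hi=60, C_lo=0.00, C_hi=8.40.
(60−0)/(8.40−0.00) × (6.66−0.00) + 0 = 60/8.40 × 6.66 + 0 ≈ 47.57 → 48.
Bangkok: 10.71 ∈ [8.41, 13.37] ↔ index [61, 120].
61 + (10.71−8.41)·(120−61)/(13.37−8.41) = 61 + 2.30·59/4.96 ≈ 88.36, so AQI = 88.
AQIs: Johannesburg=297, Kraków=413, Riyadh=48, Bangkok=88. Sum = 297 + 413 + 48 + 88 = 846.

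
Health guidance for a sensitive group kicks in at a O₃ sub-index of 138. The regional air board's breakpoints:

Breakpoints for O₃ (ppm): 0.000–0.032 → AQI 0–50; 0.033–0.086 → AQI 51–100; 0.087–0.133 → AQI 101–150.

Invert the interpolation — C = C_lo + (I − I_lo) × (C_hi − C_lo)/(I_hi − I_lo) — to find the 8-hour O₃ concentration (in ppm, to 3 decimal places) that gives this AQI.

AQI 138 lies in the 101–150 band, which corresponds to 0.087–0.133 ppm.
C = 0.087 + (138−101)×(0.133−0.087)/(150−101) = 0.087 + 37×0.046/49 ≈ 0.12173 ppm → 0.122 ppm to 3 dp.

0.122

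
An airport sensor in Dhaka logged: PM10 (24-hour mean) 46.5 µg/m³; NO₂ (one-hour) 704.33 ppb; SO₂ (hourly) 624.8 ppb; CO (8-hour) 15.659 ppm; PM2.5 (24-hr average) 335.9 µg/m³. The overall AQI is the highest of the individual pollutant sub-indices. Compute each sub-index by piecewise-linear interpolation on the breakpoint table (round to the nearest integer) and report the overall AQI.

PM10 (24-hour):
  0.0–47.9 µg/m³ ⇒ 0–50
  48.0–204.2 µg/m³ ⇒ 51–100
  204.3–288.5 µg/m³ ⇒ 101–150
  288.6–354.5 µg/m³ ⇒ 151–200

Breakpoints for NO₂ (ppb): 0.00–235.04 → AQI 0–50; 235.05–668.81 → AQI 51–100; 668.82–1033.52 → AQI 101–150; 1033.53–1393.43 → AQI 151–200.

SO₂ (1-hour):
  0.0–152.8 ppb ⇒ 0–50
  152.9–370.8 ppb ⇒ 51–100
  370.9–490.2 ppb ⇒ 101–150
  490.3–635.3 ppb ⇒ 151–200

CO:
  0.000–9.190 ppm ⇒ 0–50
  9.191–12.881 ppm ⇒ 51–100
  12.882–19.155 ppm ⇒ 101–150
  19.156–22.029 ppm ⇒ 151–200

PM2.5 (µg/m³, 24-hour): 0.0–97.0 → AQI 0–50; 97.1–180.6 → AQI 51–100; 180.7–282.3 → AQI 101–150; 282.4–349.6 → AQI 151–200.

196

PM10 46.5: bracket 0.0–47.9 → index 0–50; slope 50/47.9, offset 46.5.
AQI = 0 + 50/47.9·46.5 ≈ 48.54 ⇒ 49.
NO₂ 704.33: bracket 668.82–1033.52 → index 101–150; slope 49/364.70, offset 35.51.
AQI = 101 + 49/364.70·35.51 ≈ 105.77 ⇒ 106.
SO₂: 624.8 ∈ [490.3, 635.3] ↔ index [151, 200].
151 + (624.8−490.3)·(200−151)/(635.3−490.3) = 151 + 134.5·49/145.0 ≈ 196.45, so AQI = 196.
CO 15.659: bracket 12.882–19.155 → index 101–150; slope 49/6.273, offset 2.777.
AQI = 101 + 49/6.273·2.777 ≈ 122.69 ⇒ 123.
PM2.5: row 282.4–349.6 (AQI 151–200). (200−151)·(335.9−282.4)/(349.6−282.4) + 151 = 49·53.5/67.2 + 151 ≈ 190.01 → 190.
Sub-indices: PM10→49, NO₂→106, SO₂→196, CO→123, PM2.5→190. Overall AQI = max = 196; dominant pollutant is SO₂.
AQI 196: Unhealthy.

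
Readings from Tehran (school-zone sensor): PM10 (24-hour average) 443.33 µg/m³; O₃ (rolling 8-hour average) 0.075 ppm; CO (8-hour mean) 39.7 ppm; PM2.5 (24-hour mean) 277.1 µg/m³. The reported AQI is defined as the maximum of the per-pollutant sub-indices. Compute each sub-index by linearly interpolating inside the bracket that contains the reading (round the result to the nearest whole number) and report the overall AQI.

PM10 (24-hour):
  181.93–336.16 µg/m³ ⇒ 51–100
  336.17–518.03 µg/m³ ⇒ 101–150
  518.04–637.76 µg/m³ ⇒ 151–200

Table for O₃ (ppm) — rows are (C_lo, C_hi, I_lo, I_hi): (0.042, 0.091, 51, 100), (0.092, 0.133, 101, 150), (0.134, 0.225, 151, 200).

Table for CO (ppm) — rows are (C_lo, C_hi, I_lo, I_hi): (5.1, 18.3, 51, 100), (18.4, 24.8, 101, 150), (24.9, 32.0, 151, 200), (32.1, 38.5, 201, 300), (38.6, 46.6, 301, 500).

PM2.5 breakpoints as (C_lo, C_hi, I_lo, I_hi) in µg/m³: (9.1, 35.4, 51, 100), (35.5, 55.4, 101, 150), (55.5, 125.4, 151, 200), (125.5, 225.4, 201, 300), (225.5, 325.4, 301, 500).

PM10: 443.33 ∈ [336.17, 518.03] ↔ index [101, 150].
101 + (443.33−336.17)·(150−101)/(518.03−336.17) = 101 + 107.16·49/181.86 ≈ 129.87, so AQI = 130.
O₃ 0.075: bracket 0.042–0.091 → index 51–100; slope 49/0.049, offset 0.033.
AQI = 51 + 49/0.049·0.033 ≈ 84.00 ⇒ 84.
CO: row 38.6–46.6 (AQI 301–500). (500−301)·(39.7−38.6)/(46.6−38.6) + 301 = 199·1.1/8.0 + 301 ≈ 328.36 → 328.
PM2.5: 277.1 lies in 225.5–325.4, so I_lo=301, I_hi=500, C_lo=225.5, C_hi=325.4.
(500−301)/(325.4−225.5) × (277.1−225.5) + 301 = 199/99.9 × 51.6 + 301 ≈ 403.79 → 404.
Sub-indices: PM10→130, O₃→84, CO→328, PM2.5→404. Overall AQI = max = 404; dominant pollutant is PM2.5.

404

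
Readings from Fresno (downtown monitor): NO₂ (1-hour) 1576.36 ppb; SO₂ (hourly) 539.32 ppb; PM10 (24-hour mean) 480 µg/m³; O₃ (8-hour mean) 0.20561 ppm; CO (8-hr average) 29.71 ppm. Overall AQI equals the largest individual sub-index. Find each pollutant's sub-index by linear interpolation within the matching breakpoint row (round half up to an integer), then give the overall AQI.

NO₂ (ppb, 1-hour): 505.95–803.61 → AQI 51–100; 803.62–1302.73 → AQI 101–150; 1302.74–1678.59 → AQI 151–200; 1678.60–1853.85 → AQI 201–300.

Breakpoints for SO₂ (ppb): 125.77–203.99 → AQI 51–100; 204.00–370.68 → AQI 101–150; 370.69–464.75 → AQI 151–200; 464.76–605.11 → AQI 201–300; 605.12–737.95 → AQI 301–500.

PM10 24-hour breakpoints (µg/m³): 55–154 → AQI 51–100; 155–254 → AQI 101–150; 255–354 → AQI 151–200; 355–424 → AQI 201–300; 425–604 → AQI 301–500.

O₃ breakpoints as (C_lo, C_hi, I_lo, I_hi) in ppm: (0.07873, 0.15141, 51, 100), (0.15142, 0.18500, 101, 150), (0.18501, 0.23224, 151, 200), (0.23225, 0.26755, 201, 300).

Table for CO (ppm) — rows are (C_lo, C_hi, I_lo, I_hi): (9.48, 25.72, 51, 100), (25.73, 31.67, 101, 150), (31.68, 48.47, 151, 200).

362

NO₂: 1576.36 ∈ [1302.74, 1678.59] ↔ index [151, 200].
151 + (1576.36−1302.74)·(200−151)/(1678.59−1302.74) = 151 + 273.62·49/375.85 ≈ 186.67, so AQI = 187.
SO₂: row 464.76–605.11 (AQI 201–300). (300−201)·(539.32−464.76)/(605.11−464.76) + 201 = 99·74.56/140.35 + 201 ≈ 253.59 → 254.
PM10: 480 ∈ [425, 604] ↔ index [301, 500].
301 + (480−425)·(500−301)/(604−425) = 301 + 55·199/179 ≈ 362.15, so AQI = 362.
O₃: row 0.18501–0.23224 (AQI 151–200). (200−151)·(0.20561−0.18501)/(0.23224−0.18501) + 151 = 49·0.02060/0.04723 + 151 ≈ 172.37 → 172.
CO: 29.71 lies in 25.73–31.67, so I_lo=101, I_hi=150, C_lo=25.73, C_hi=31.67.
(150−101)/(31.67−25.73) × (29.71−25.73) + 101 = 49/5.94 × 3.98 + 101 ≈ 133.83 → 134.
Sub-indices: NO₂→187, SO₂→254, PM10→362, O₃→172, CO→134. Overall AQI = max = 362; dominant pollutant is PM10.
AQI 362: Hazardous.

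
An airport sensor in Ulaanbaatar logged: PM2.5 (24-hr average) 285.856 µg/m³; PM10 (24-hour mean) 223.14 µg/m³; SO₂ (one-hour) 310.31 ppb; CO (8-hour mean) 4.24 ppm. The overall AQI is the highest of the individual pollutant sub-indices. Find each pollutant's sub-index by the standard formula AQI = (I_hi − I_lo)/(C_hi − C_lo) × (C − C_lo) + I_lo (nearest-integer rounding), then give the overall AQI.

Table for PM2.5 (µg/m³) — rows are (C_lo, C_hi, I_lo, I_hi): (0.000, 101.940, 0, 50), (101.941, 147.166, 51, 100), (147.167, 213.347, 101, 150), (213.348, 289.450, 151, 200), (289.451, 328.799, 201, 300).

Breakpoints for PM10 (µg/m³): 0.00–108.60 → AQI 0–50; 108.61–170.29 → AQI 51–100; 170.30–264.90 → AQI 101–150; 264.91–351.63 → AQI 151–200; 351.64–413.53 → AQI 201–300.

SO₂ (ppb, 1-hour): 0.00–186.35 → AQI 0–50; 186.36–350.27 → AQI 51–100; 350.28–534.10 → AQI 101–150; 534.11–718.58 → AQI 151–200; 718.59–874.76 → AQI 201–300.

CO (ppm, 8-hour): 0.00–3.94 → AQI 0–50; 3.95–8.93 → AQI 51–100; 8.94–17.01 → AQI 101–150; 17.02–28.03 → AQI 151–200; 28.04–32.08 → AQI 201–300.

PM2.5: row 213.348–289.450 (AQI 151–200). (200−151)·(285.856−213.348)/(289.450−213.348) + 151 = 49·72.508/76.102 + 151 ≈ 197.69 → 198.
PM10: 223.14 lies in 170.30–264.90, so I_lo=101, I_hi=150, C_lo=170.30, C_hi=264.90.
(150−101)/(264.90−170.30) × (223.14−170.30) + 101 = 49/94.60 × 52.84 + 101 ≈ 128.37 → 128.
SO₂: 310.31 ∈ [186.36, 350.27] ↔ index [51, 100].
51 + (310.31−186.36)·(100−51)/(350.27−186.36) = 51 + 123.95·49/163.91 ≈ 88.05, so AQI = 88.
CO 4.24: bracket 3.95–8.93 → index 51–100; slope 49/4.98, offset 0.29.
AQI = 51 + 49/4.98·0.29 ≈ 53.85 ⇒ 54.
Sub-indices: PM2.5→198, PM10→128, SO₂→88, CO→54. Overall AQI = max = 198; dominant pollutant is PM2.5.

198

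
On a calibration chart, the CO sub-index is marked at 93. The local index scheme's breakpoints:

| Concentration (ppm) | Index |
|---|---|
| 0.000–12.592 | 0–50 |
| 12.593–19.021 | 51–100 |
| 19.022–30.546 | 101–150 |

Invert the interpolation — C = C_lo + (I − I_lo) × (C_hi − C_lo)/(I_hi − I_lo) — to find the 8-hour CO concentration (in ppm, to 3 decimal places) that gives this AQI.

18.103

AQI 93 lies in the 51–100 band, which corresponds to 12.593–19.021 ppm.
C = 12.593 + (93−51)×(19.021−12.593)/(100−51) = 12.593 + 42×6.428/49 ≈ 18.10271 ppm → 18.103 ppm to 3 dp.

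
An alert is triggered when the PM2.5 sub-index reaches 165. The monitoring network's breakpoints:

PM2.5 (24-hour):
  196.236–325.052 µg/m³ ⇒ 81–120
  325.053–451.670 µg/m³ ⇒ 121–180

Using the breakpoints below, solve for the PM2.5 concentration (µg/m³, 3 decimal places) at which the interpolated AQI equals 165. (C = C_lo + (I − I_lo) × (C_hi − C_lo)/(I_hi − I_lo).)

419.479

AQI 165 lies in the 121–180 band, which corresponds to 325.053–451.670 µg/m³.
C = 325.053 + (165−121)×(451.670−325.053)/(180−121) = 325.053 + 44×126.617/59 ≈ 419.47924 µg/m³ → 419.479 µg/m³ to 3 dp.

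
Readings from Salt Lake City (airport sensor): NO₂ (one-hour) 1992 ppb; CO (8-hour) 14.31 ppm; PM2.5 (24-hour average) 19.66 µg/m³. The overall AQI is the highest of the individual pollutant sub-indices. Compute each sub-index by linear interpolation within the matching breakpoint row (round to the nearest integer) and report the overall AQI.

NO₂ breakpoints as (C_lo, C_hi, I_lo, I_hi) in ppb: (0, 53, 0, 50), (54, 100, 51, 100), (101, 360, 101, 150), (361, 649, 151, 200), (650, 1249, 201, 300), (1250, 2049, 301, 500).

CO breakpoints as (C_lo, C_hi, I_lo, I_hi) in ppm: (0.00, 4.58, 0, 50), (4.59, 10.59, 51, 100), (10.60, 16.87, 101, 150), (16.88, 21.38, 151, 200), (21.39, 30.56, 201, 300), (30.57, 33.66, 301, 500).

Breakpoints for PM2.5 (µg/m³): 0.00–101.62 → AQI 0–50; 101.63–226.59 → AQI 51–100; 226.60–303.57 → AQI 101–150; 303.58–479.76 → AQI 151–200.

NO₂: row 1250–2049 (AQI 301–500). (500−301)·(1992−1250)/(2049−1250) + 301 = 199·742/799 + 301 ≈ 485.80 → 486.
CO 14.31: bracket 10.60–16.87 → index 101–150; slope 49/6.27, offset 3.71.
AQI = 101 + 49/6.27·3.71 ≈ 129.99 ⇒ 130.
PM2.5: 19.66 ∈ [0.00, 101.62] ↔ index [0, 50].
0 + (19.66−0.00)·(50−0)/(101.62−0.00) = 0 + 19.66·50/101.62 ≈ 9.67, so AQI = 10.
Sub-indices: NO₂→486, CO→130, PM2.5→10. Overall AQI = max = 486; dominant pollutant is NO₂.

486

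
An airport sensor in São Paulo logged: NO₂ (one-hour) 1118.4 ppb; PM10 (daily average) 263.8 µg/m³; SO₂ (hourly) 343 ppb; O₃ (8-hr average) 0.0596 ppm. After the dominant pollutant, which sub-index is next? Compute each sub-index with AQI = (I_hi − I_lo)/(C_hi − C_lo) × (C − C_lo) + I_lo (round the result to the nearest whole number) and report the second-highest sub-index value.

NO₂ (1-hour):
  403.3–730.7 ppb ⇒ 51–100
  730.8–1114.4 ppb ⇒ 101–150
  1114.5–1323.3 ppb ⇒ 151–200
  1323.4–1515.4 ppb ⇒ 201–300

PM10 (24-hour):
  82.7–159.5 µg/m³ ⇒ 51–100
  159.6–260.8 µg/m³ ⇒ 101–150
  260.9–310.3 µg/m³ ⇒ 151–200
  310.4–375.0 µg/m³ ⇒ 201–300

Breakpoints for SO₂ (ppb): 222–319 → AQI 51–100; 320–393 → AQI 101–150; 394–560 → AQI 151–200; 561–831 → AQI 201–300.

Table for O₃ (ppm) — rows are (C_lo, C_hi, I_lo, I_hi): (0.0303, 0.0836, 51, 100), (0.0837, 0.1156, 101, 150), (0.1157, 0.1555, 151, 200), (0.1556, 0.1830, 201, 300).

152

NO₂: row 1114.5–1323.3 (AQI 151–200). (200−151)·(1118.4−1114.5)/(1323.3−1114.5) + 151 = 49·3.9/208.8 + 151 ≈ 151.92 → 152.
PM10 263.8: bracket 260.9–310.3 → index 151–200; slope 49/49.4, offset 2.9.
AQI = 151 + 49/49.4·2.9 ≈ 153.88 ⇒ 154.
SO₂: row 320–393 (AQI 101–150). (150−101)·(343−320)/(393−320) + 101 = 49·23/73 + 101 ≈ 116.44 → 116.
O₃: row 0.0303–0.0836 (AQI 51–100). (100−51)·(0.0596−0.0303)/(0.0836−0.0303) + 51 = 49·0.0293/0.0533 + 51 ≈ 77.94 → 78.
Sub-indices: NO₂→152, PM10→154, SO₂→116, O₃→78. Ranked high→low: 154, 152, 116, 78. Second-highest sub-index = 152.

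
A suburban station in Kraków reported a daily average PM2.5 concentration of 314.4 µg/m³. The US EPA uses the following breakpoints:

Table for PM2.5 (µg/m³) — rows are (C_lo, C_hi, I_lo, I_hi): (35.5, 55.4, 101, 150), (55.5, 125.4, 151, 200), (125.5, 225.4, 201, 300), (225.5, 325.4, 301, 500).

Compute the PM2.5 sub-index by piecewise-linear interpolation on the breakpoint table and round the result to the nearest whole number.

478

PM2.5: 314.4 lies in 225.5–325.4, so I_lo=301, I_hi=500, C_lo=225.5, C_hi=325.4.
(500−301)/(325.4−225.5) × (314.4−225.5) + 301 = 199/99.9 × 88.9 + 301 ≈ 478.09 → 478.
AQI 478 falls in the Hazardous category.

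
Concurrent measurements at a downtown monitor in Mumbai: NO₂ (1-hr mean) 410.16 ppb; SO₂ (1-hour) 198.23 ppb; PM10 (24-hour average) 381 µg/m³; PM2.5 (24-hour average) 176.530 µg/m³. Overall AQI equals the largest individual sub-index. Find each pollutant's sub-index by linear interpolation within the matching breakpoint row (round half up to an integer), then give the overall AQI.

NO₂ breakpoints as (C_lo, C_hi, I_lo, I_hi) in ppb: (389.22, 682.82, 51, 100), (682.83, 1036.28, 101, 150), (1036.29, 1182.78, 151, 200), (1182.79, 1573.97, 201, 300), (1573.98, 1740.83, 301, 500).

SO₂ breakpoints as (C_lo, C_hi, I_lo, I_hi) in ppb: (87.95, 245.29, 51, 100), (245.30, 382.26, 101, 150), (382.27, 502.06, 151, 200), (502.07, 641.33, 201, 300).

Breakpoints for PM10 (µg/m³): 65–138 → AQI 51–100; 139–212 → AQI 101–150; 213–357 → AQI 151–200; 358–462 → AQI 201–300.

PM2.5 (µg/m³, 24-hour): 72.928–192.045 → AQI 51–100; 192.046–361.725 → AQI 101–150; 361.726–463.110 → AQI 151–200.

NO₂: 410.16 ∈ [389.22, 682.82] ↔ index [51, 100].
51 + (410.16−389.22)·(100−51)/(682.82−389.22) = 51 + 20.94·49/293.60 ≈ 54.49, so AQI = 54.
SO₂: 198.23 ∈ [87.95, 245.29] ↔ index [51, 100].
51 + (198.23−87.95)·(100−51)/(245.29−87.95) = 51 + 110.28·49/157.34 ≈ 85.34, so AQI = 85.
PM10: 381 lies in 358–462, so I_lo=201, I_hi=300, C_lo=358, C_hi=462.
(300−201)/(462−358) × (381−358) + 201 = 99/104 × 23 + 201 ≈ 222.89 → 223.
PM2.5 176.530: bracket 72.928–192.045 → index 51–100; slope 49/119.117, offset 103.602.
AQI = 51 + 49/119.117·103.602 ≈ 93.62 ⇒ 94.
Sub-indices: NO₂→54, SO₂→85, PM10→223, PM2.5→94. Overall AQI = max = 223; dominant pollutant is PM10.
AQI 223: Very Unhealthy.

223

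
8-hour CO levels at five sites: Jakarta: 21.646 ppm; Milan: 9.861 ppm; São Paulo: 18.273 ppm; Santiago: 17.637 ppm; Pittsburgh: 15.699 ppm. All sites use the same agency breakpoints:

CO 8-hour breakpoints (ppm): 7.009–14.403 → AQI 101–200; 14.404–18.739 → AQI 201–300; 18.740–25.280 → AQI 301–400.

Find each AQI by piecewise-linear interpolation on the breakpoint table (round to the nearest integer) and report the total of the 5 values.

Jakarta: row 18.740–25.280 (AQI 301–400). (400−301)·(21.646−18.740)/(25.280−18.740) + 301 = 99·2.906/6.540 + 301 ≈ 344.99 → 345.
Milan: 9.861 ∈ [7.009, 14.403] ↔ index [101, 200].
101 + (9.861−7.009)·(200−101)/(14.403−7.009) = 101 + 2.852·99/7.394 ≈ 139.19, so AQI = 139.
São Paulo: 18.273 ∈ [14.404, 18.739] ↔ index [201, 300].
201 + (18.273−14.404)·(300−201)/(18.739−14.404) = 201 + 3.869·99/4.335 ≈ 289.36, so AQI = 289.
Santiago: row 14.404–18.739 (AQI 201–300). (300−201)·(17.637−14.404)/(18.739−14.404) + 201 = 99·3.233/4.335 + 201 ≈ 274.83 → 275.
Pittsburgh 15.699: bracket 14.404–18.739 → index 201–300; slope 99/4.335, offset 1.295.
AQI = 201 + 99/4.335·1.295 ≈ 230.57 ⇒ 231.
AQIs: Jakarta=345, Milan=139, São Paulo=289, Santiago=275, Pittsburgh=231. Sum = 345 + 139 + 289 + 275 + 231 = 1279.

1279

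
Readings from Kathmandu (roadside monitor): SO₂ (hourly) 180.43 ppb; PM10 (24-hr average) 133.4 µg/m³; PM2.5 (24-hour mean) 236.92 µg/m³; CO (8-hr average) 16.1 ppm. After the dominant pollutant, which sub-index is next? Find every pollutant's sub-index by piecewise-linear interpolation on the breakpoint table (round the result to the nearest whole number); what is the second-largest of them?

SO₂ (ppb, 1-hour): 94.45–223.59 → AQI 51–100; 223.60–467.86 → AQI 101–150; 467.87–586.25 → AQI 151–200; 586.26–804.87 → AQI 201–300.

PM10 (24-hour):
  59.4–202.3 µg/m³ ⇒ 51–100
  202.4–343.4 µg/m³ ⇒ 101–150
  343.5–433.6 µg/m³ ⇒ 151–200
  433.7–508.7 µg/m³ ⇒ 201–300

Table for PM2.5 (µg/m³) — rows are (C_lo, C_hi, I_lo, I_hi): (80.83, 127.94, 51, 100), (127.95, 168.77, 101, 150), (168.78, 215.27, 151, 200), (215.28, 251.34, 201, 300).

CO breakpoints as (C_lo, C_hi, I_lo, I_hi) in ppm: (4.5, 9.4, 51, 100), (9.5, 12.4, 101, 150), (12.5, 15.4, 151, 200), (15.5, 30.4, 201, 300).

SO₂: row 94.45–223.59 (AQI 51–100). (100−51)·(180.43−94.45)/(223.59−94.45) + 51 = 49·85.98/129.14 + 51 ≈ 83.62 → 84.
PM10 133.4: bracket 59.4–202.3 → index 51–100; slope 49/142.9, offset 74.0.
AQI = 51 + 49/142.9·74.0 ≈ 76.37 ⇒ 76.
PM2.5: row 215.28–251.34 (AQI 201–300). (300−201)·(236.92−215.28)/(251.34−215.28) + 201 = 99·21.64/36.06 + 201 ≈ 260.41 → 260.
CO: 16.1 ∈ [15.5, 30.4] ↔ index [201, 300].
201 + (16.1−15.5)·(300−201)/(30.4−15.5) = 201 + 0.6·99/14.9 ≈ 204.99, so AQI = 205.
Sub-indices: SO₂→84, PM10→76, PM2.5→260, CO→205. Ranked high→low: 260, 205, 84, 76. Second-highest sub-index = 205.

205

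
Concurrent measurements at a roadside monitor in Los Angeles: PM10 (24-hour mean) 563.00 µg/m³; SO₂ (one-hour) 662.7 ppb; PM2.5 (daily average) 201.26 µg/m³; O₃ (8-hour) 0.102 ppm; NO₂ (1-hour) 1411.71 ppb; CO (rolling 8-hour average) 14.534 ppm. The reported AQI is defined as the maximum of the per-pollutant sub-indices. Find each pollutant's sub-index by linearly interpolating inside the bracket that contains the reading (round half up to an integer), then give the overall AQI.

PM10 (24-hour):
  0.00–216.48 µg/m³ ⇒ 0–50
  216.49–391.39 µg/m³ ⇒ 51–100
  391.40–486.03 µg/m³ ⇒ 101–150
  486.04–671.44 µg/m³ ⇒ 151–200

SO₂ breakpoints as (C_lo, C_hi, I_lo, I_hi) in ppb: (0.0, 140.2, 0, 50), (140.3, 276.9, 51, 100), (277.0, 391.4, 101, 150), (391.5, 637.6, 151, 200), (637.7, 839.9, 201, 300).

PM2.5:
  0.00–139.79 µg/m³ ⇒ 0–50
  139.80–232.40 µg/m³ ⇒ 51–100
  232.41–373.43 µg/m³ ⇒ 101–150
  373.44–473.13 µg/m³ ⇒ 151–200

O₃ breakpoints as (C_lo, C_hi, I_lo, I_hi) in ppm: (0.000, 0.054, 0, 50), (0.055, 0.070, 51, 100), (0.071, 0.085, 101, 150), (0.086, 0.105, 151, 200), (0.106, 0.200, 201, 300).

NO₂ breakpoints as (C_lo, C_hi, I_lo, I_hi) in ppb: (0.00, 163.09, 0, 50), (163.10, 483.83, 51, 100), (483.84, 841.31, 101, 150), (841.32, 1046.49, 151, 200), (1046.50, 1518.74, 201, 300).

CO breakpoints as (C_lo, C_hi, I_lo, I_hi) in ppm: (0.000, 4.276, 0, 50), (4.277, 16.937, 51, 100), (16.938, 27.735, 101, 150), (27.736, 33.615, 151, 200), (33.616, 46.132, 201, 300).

PM10: 563.00 lies in 486.04–671.44, so I_lo=151, I_hi=200, C_lo=486.04, C_hi=671.44.
(200−151)/(671.44−486.04) × (563.00−486.04) + 151 = 49/185.40 × 76.96 + 151 ≈ 171.34 → 171.
SO₂ 662.7: bracket 637.7–839.9 → index 201–300; slope 99/202.2, offset 25.0.
AQI = 201 + 99/202.2·25.0 ≈ 213.24 ⇒ 213.
PM2.5: 201.26 ∈ [139.80, 232.40] ↔ index [51, 100].
51 + (201.26−139.80)·(100−51)/(232.40−139.80) = 51 + 61.46·49/92.60 ≈ 83.52, so AQI = 84.
O₃ 0.102: bracket 0.086–0.105 → index 151–200; slope 49/0.019, offset 0.016.
AQI = 151 + 49/0.019·0.016 ≈ 192.26 ⇒ 192.
NO₂: 1411.71 lies in 1046.50–1518.74, so I_lo=201, I_hi=300, C_lo=1046.50, C_hi=1518.74.
(300−201)/(1518.74−1046.50) × (1411.71−1046.50) + 201 = 99/472.24 × 365.21 + 201 ≈ 277.56 → 278.
CO 14.534: bracket 4.277–16.937 → index 51–100; slope 49/12.660, offset 10.257.
AQI = 51 + 49/12.660·10.257 ≈ 90.70 ⇒ 91.
Sub-indices: PM10→171, SO₂→213, PM2.5→84, O₃→192, NO₂→278, CO→91. Overall AQI = max = 278; dominant pollutant is NO₂.

278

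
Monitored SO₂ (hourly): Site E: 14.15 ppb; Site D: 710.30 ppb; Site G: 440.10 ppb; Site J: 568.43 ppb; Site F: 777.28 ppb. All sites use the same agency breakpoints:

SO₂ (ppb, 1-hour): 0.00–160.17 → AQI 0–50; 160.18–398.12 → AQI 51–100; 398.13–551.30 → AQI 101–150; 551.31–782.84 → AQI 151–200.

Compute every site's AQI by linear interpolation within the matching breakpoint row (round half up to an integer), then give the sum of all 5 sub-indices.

Site E 14.15: bracket 0.00–160.17 → index 0–50; slope 50/160.17, offset 14.15.
AQI = 0 + 50/160.17·14.15 ≈ 4.42 ⇒ 4.
Site D: row 551.31–782.84 (AQI 151–200). (200−151)·(710.30−551.31)/(782.84−551.31) + 151 = 49·158.99/231.53 + 151 ≈ 184.65 → 185.
Site G 440.10: bracket 398.13–551.30 → index 101–150; slope 49/153.17, offset 41.97.
AQI = 101 + 49/153.17·41.97 ≈ 114.43 ⇒ 114.
Site J: 568.43 ∈ [551.31, 782.84] ↔ index [151, 200].
151 + (568.43−551.31)·(200−151)/(782.84−551.31) = 151 + 17.12·49/231.53 ≈ 154.62, so AQI = 155.
Site F 777.28: bracket 551.31–782.84 → index 151–200; slope 49/231.53, offset 225.97.
AQI = 151 + 49/231.53·225.97 ≈ 198.82 ⇒ 199.
AQIs: Site E=4, Site D=185, Site G=114, Site J=155, Site F=199. Sum = 4 + 185 + 114 + 155 + 199 = 657.

657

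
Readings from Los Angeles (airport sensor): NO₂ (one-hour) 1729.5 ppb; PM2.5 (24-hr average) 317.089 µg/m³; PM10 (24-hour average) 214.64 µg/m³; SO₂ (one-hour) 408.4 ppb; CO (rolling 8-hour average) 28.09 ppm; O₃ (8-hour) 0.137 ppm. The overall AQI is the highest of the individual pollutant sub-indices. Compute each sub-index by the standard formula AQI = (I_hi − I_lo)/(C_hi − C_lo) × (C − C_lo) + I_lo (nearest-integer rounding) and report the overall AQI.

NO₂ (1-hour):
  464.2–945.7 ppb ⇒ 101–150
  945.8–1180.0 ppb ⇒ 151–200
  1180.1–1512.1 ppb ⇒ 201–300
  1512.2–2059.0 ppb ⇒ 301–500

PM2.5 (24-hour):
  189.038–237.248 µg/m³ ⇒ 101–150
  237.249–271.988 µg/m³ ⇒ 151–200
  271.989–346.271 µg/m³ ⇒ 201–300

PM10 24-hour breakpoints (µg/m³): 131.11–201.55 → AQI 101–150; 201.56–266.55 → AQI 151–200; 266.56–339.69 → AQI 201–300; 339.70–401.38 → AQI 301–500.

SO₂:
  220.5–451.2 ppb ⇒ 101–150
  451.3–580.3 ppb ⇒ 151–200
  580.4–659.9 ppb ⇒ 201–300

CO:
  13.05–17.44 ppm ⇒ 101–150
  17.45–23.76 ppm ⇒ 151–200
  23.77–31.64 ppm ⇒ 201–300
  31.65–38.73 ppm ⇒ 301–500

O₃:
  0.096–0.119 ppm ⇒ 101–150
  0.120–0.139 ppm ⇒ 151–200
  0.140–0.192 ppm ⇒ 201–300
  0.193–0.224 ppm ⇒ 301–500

380

NO₂: 1729.5 ∈ [1512.2, 2059.0] ↔ index [301, 500].
301 + (1729.5−1512.2)·(500−301)/(2059.0−1512.2) = 301 + 217.3·199/546.8 ≈ 380.08, so AQI = 380.
PM2.5: 317.089 ∈ [271.989, 346.271] ↔ index [201, 300].
201 + (317.089−271.989)·(300−201)/(346.271−271.989) = 201 + 45.100·99/74.282 ≈ 261.11, so AQI = 261.
PM10: row 201.56–266.55 (AQI 151–200). (200−151)·(214.64−201.56)/(266.55−201.56) + 151 = 49·13.08/64.99 + 151 ≈ 160.86 → 161.
SO₂: 408.4 lies in 220.5–451.2, so I_lo=101, I_hi=150, C_lo=220.5, C_hi=451.2.
(150−101)/(451.2−220.5) × (408.4−220.5) + 101 = 49/230.7 × 187.9 + 101 ≈ 140.91 → 141.
CO 28.09: bracket 23.77–31.64 → index 201–300; slope 99/7.87, offset 4.32.
AQI = 201 + 99/7.87·4.32 ≈ 255.34 ⇒ 255.
O₃ 0.137: bracket 0.120–0.139 → index 151–200; slope 49/0.019, offset 0.017.
AQI = 151 + 49/0.019·0.017 ≈ 194.84 ⇒ 195.
Sub-indices: NO₂→380, PM2.5→261, PM10→161, SO₂→141, CO→255, O₃→195. Overall AQI = max = 380; dominant pollutant is NO₂.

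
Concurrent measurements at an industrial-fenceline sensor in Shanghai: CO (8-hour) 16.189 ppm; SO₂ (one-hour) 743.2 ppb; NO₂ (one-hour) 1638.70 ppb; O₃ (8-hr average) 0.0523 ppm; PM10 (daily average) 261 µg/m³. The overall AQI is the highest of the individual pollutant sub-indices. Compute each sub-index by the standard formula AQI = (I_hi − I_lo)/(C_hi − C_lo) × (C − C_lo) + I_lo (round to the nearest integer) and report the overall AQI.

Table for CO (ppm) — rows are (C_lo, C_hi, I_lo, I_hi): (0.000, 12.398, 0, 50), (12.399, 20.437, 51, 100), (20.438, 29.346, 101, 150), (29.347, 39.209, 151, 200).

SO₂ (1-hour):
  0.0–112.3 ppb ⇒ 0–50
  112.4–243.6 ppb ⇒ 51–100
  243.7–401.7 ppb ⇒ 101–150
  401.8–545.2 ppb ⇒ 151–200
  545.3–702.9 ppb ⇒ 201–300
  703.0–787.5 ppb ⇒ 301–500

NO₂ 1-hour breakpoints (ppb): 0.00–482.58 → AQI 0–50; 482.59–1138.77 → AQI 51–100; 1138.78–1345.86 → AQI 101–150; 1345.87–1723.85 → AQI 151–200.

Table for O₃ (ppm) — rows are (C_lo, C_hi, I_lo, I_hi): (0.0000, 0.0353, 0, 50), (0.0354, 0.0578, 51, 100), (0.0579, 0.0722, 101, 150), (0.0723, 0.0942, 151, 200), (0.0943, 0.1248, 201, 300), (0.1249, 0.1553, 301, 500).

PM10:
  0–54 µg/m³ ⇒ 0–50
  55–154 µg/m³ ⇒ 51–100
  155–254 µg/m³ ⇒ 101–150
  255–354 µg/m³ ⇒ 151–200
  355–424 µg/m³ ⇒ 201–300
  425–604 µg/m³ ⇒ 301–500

396

CO 16.189: bracket 12.399–20.437 → index 51–100; slope 49/8.038, offset 3.790.
AQI = 51 + 49/8.038·3.790 ≈ 74.10 ⇒ 74.
SO₂: 743.2 lies in 703.0–787.5, so I_lo=301, I_hi=500, C_lo=703.0, C_hi=787.5.
(500−301)/(787.5−703.0) × (743.2−703.0) + 301 = 199/84.5 × 40.2 + 301 ≈ 395.67 → 396.
NO₂ 1638.70: bracket 1345.87–1723.85 → index 151–200; slope 49/377.98, offset 292.83.
AQI = 151 + 49/377.98·292.83 ≈ 188.96 ⇒ 189.
O₃: row 0.0354–0.0578 (AQI 51–100). (100−51)·(0.0523−0.0354)/(0.0578−0.0354) + 51 = 49·0.0169/0.0224 + 51 ≈ 87.97 → 88.
PM10: 261 ∈ [255, 354] ↔ index [151, 200].
151 + (261−255)·(200−151)/(354−255) = 151 + 6·49/99 ≈ 153.97, so AQI = 154.
Sub-indices: CO→74, SO₂→396, NO₂→189, O₃→88, PM10→154. Overall AQI = max = 396; dominant pollutant is SO₂.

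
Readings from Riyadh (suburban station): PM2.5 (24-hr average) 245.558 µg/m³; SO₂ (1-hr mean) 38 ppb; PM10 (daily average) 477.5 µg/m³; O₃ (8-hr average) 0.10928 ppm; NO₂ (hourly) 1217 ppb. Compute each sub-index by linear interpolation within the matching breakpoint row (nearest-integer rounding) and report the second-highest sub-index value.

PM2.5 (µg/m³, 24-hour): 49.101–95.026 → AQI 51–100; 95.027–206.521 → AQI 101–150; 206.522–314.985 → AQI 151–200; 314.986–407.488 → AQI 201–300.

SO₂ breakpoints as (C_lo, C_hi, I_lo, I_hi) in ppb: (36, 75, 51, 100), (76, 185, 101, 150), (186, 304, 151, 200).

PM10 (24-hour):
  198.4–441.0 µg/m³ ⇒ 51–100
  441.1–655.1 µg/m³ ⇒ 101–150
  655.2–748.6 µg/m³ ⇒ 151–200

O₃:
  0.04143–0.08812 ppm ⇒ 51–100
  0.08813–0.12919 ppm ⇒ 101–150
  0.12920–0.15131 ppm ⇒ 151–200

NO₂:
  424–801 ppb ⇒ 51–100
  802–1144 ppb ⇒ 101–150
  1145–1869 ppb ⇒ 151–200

156

PM2.5: 245.558 ∈ [206.522, 314.985] ↔ index [151, 200].
151 + (245.558−206.522)·(200−151)/(314.985−206.522) = 151 + 39.036·49/108.463 ≈ 168.64, so AQI = 169.
SO₂: 38 lies in 36–75, so I_lo=51, I_hi=100, C_lo=36, C_hi=75.
(100−51)/(75−36) × (38−36) + 51 = 49/39 × 2 + 51 ≈ 53.51 → 54.
PM10 477.5: bracket 441.1–655.1 → index 101–150; slope 49/214.0, offset 36.4.
AQI = 101 + 49/214.0·36.4 ≈ 109.33 ⇒ 109.
O₃: row 0.08813–0.12919 (AQI 101–150). (150−101)·(0.10928−0.08813)/(0.12919−0.08813) + 101 = 49·0.02115/0.04106 + 101 ≈ 126.24 → 126.
NO₂: 1217 lies in 1145–1869, so I_lo=151, I_hi=200, C_lo=1145, C_hi=1869.
(200−151)/(1869−1145) × (1217−1145) + 151 = 49/724 × 72 + 151 ≈ 155.87 → 156.
Sub-indices: PM2.5→169, SO₂→54, PM10→109, O₃→126, NO₂→156. Ranked high→low: 169, 156, 126, 109, 54. Second-highest sub-index = 156.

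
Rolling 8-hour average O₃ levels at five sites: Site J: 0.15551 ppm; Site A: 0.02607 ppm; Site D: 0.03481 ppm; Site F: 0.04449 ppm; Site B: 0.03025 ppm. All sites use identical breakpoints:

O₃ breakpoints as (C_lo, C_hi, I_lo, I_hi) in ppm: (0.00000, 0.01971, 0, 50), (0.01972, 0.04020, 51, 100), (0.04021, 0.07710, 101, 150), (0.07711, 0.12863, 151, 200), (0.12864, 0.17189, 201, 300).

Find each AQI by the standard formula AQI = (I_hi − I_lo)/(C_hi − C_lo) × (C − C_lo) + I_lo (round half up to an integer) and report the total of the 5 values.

Site J 0.15551: bracket 0.12864–0.17189 → index 201–300; slope 99/0.04325, offset 0.02687.
AQI = 201 + 99/0.04325·0.02687 ≈ 262.51 ⇒ 263.
Site A: 0.02607 lies in 0.01972–0.04020, so I_lo=51, I_hi=100, C_lo=0.01972, C_hi=0.04020.
(100−51)/(0.04020−0.01972) × (0.02607−0.01972) + 51 = 49/0.02048 × 0.00635 + 51 ≈ 66.19 → 66.
Site D: 0.03481 ∈ [0.01972, 0.04020] ↔ index [51, 100].
51 + (0.03481−0.01972)·(100−51)/(0.04020−0.01972) = 51 + 0.01509·49/0.02048 ≈ 87.10, so AQI = 87.
Site F: row 0.04021–0.07710 (AQI 101–150). (150−101)·(0.04449−0.04021)/(0.07710−0.04021) + 101 = 49·0.00428/0.03689 + 101 ≈ 106.69 → 107.
Site B: 0.03025 lies in 0.01972–0.04020, so I_lo=51, I_hi=100, C_lo=0.01972, C_hi=0.04020.
(100−51)/(0.04020−0.01972) × (0.03025−0.01972) + 51 = 49/0.02048 × 0.01053 + 51 ≈ 76.19 → 76.
AQIs: Site J=263, Site A=66, Site D=87, Site F=107, Site B=76. Sum = 263 + 66 + 87 + 107 + 76 = 599.

599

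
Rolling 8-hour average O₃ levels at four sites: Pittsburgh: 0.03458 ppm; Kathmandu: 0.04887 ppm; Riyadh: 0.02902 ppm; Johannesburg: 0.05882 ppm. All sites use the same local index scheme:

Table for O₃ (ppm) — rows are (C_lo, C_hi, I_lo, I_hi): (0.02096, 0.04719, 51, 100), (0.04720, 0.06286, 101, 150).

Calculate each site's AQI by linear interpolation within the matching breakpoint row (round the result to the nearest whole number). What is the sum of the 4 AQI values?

Pittsburgh: row 0.02096–0.04719 (AQI 51–100). (100−51)·(0.03458−0.02096)/(0.04719−0.02096) + 51 = 49·0.01362/0.02623 + 51 ≈ 76.44 → 76.
Kathmandu 0.04887: bracket 0.04720–0.06286 → index 101–150; slope 49/0.01566, offset 0.00167.
AQI = 101 + 49/0.01566·0.00167 ≈ 106.23 ⇒ 106.
Riyadh: 0.02902 ∈ [0.02096, 0.04719] ↔ index [51, 100].
51 + (0.02902−0.02096)·(100−51)/(0.04719−0.02096) = 51 + 0.00806·49/0.02623 ≈ 66.06, so AQI = 66.
Johannesburg: 0.05882 ∈ [0.04720, 0.06286] ↔ index [101, 150].
101 + (0.05882−0.04720)·(150−101)/(0.06286−0.04720) = 101 + 0.01162·49/0.01566 ≈ 137.36, so AQI = 137.
AQIs: Pittsburgh=76, Kathmandu=106, Riyadh=66, Johannesburg=137. Sum = 76 + 106 + 66 + 137 = 385.

385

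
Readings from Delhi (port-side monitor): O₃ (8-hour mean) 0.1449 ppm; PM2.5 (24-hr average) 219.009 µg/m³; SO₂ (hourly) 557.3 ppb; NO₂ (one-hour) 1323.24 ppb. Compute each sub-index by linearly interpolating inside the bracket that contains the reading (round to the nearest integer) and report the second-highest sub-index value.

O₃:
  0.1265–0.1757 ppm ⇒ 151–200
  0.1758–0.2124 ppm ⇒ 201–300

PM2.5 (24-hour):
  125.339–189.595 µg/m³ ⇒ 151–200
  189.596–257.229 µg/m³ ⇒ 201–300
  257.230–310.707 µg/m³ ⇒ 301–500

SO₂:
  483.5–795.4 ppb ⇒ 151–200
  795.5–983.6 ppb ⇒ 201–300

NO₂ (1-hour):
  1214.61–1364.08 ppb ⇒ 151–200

187

O₃: row 0.1265–0.1757 (AQI 151–200). (200−151)·(0.1449−0.1265)/(0.1757−0.1265) + 151 = 49·0.0184/0.0492 + 151 ≈ 169.33 → 169.
PM2.5: 219.009 ∈ [189.596, 257.229] ↔ index [201, 300].
201 + (219.009−189.596)·(300−201)/(257.229−189.596) = 201 + 29.413·99/67.633 ≈ 244.05, so AQI = 244.
SO₂: 557.3 ∈ [483.5, 795.4] ↔ index [151, 200].
151 + (557.3−483.5)·(200−151)/(795.4−483.5) = 151 + 73.8·49/311.9 ≈ 162.59, so AQI = 163.
NO₂: 1323.24 lies in 1214.61–1364.08, so I_lo=151, I_hi=200, C_lo=1214.61, C_hi=1364.08.
(200−151)/(1364.08−1214.61) × (1323.24−1214.61) + 151 = 49/149.47 × 108.63 + 151 ≈ 186.61 → 187.
Sub-indices: O₃→169, PM2.5→244, SO₂→163, NO₂→187. Ranked high→low: 244, 187, 169, 163. Second-highest sub-index = 187.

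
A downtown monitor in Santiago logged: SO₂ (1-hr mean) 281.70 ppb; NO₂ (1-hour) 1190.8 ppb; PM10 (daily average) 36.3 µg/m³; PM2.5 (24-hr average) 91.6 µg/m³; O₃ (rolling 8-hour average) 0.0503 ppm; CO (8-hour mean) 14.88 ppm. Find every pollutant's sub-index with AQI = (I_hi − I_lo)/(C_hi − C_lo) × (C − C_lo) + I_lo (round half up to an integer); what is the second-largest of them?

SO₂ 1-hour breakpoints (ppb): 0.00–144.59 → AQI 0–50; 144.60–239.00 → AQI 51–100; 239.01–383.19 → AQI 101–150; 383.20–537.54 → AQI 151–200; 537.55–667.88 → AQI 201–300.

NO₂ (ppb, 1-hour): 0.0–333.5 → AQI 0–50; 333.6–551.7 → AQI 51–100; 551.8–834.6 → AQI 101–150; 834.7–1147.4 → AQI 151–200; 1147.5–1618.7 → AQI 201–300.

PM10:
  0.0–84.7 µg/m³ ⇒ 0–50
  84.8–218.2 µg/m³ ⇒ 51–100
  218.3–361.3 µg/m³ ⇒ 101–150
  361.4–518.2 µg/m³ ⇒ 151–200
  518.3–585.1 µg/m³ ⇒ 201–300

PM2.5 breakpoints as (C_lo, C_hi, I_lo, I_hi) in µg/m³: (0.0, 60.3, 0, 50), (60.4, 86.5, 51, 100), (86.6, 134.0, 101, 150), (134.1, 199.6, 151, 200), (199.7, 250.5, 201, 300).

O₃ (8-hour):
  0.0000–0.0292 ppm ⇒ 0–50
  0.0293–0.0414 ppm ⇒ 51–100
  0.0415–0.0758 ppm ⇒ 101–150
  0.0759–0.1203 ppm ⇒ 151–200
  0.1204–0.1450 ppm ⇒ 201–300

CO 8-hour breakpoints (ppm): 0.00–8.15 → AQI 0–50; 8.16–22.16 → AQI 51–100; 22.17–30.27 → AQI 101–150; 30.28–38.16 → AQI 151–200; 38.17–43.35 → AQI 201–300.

116

SO₂: 281.70 ∈ [239.01, 383.19] ↔ index [101, 150].
101 + (281.70−239.01)·(150−101)/(383.19−239.01) = 101 + 42.69·49/144.18 ≈ 115.51, so AQI = 116.
NO₂: 1190.8 lies in 1147.5–1618.7, so I_lo=201, I_hi=300, C_lo=1147.5, C_hi=1618.7.
(300−201)/(1618.7−1147.5) × (1190.8−1147.5) + 201 = 99/471.2 × 43.3 + 201 ≈ 210.10 → 210.
PM10: 36.3 ∈ [0.0, 84.7] ↔ index [0, 50].
0 + (36.3−0.0)·(50−0)/(84.7−0.0) = 0 + 36.3·50/84.7 ≈ 21.43, so AQI = 21.
PM2.5: 91.6 lies in 86.6–134.0, so I_lo=101, I_hi=150, C_lo=86.6, C_hi=134.0.
(150−101)/(134.0−86.6) × (91.6−86.6) + 101 = 49/47.4 × 5.0 + 101 ≈ 106.17 → 106.
O₃: 0.0503 ∈ [0.0415, 0.0758] ↔ index [101, 150].
101 + (0.0503−0.0415)·(150−101)/(0.0758−0.0415) = 101 + 0.0088·49/0.0343 ≈ 113.57, so AQI = 114.
CO: 14.88 ∈ [8.16, 22.16] ↔ index [51, 100].
51 + (14.88−8.16)·(100−51)/(22.16−8.16) = 51 + 6.72·49/14.00 ≈ 74.52, so AQI = 75.
Sub-indices: SO₂→116, NO₂→210, PM10→21, PM2.5→106, O₃→114, CO→75. Ranked high→low: 210, 116, 114, 106, 75, 21. Second-highest sub-index = 116.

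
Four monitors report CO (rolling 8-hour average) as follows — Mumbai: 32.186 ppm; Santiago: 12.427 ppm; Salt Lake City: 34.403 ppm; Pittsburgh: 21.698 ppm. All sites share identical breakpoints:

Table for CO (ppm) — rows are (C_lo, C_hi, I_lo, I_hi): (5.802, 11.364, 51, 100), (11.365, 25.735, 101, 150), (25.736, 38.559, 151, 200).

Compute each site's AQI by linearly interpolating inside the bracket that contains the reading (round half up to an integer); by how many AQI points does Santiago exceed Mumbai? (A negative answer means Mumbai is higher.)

-71

Mumbai: 32.186 ∈ [25.736, 38.559] ↔ index [151, 200].
151 + (32.186−25.736)·(200−151)/(38.559−25.736) = 151 + 6.450·49/12.823 ≈ 175.65, so AQI = 176.
Santiago: 12.427 ∈ [11.365, 25.735] ↔ index [101, 150].
101 + (12.427−11.365)·(150−101)/(25.735−11.365) = 101 + 1.062·49/14.370 ≈ 104.62, so AQI = 105.
Salt Lake City: 34.403 ∈ [25.736, 38.559] ↔ index [151, 200].
151 + (34.403−25.736)·(200−151)/(38.559−25.736) = 151 + 8.667·49/12.823 ≈ 184.12, so AQI = 184.
Pittsburgh: 21.698 ∈ [11.365, 25.735] ↔ index [101, 150].
101 + (21.698−11.365)·(150−101)/(25.735−11.365) = 101 + 10.333·49/14.370 ≈ 136.23, so AQI = 136.
AQIs: Mumbai=176, Santiago=105, Salt Lake City=184, Pittsburgh=136. Santiago (105) − Mumbai (176) = -71.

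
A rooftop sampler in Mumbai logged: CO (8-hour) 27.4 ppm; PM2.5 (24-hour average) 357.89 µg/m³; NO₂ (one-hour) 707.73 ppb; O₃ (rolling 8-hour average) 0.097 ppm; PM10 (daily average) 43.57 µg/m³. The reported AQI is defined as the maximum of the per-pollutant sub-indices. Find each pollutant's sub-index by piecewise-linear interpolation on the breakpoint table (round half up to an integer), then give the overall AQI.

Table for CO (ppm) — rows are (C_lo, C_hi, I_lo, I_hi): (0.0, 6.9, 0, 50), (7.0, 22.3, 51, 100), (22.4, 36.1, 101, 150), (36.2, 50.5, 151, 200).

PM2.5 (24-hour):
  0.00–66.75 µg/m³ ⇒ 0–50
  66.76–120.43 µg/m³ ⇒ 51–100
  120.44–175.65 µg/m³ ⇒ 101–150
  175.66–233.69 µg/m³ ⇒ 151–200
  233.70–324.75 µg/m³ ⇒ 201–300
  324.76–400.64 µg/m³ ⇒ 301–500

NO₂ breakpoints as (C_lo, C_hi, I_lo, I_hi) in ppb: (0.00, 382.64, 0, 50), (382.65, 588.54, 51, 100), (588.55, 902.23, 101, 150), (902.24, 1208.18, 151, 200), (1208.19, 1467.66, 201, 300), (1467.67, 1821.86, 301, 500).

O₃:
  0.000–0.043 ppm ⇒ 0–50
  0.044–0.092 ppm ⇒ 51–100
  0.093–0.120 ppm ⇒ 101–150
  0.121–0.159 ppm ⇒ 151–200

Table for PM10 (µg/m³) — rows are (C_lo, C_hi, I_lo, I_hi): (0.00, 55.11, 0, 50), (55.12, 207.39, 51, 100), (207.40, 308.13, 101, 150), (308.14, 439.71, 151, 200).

388

CO 27.4: bracket 22.4–36.1 → index 101–150; slope 49/13.7, offset 5.0.
AQI = 101 + 49/13.7·5.0 ≈ 118.88 ⇒ 119.
PM2.5: 357.89 ∈ [324.76, 400.64] ↔ index [301, 500].
301 + (357.89−324.76)·(500−301)/(400.64−324.76) = 301 + 33.13·199/75.88 ≈ 387.89, so AQI = 388.
NO₂: 707.73 ∈ [588.55, 902.23] ↔ index [101, 150].
101 + (707.73−588.55)·(150−101)/(902.23−588.55) = 101 + 119.18·49/313.68 ≈ 119.62, so AQI = 120.
O₃: 0.097 ∈ [0.093, 0.120] ↔ index [101, 150].
101 + (0.097−0.093)·(150−101)/(0.120−0.093) = 101 + 0.004·49/0.027 ≈ 108.26, so AQI = 108.
PM10 43.57: bracket 0.00–55.11 → index 0–50; slope 50/55.11, offset 43.57.
AQI = 0 + 50/55.11·43.57 ≈ 39.53 ⇒ 40.
Sub-indices: CO→119, PM2.5→388, NO₂→120, O₃→108, PM10→40. Overall AQI = max = 388; dominant pollutant is PM2.5.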